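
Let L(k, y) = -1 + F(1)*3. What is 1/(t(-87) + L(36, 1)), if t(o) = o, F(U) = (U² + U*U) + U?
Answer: -1/79 ≈ -0.012658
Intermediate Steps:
F(U) = U + 2*U² (F(U) = (U² + U²) + U = 2*U² + U = U + 2*U²)
L(k, y) = 8 (L(k, y) = -1 + (1*(1 + 2*1))*3 = -1 + (1*(1 + 2))*3 = -1 + (1*3)*3 = -1 + 3*3 = -1 + 9 = 8)
1/(t(-87) + L(36, 1)) = 1/(-87 + 8) = 1/(-79) = -1/79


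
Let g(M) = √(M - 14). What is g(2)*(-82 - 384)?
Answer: -932*I*√3 ≈ -1614.3*I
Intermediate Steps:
g(M) = √(-14 + M)
g(2)*(-82 - 384) = √(-14 + 2)*(-82 - 384) = √(-12)*(-466) = (2*I*√3)*(-466) = -932*I*√3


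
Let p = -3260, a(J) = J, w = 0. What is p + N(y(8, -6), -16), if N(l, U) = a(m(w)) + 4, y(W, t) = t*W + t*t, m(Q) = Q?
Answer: -3256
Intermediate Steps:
y(W, t) = t**2 + W*t (y(W, t) = W*t + t**2 = t**2 + W*t)
N(l, U) = 4 (N(l, U) = 0 + 4 = 4)
p + N(y(8, -6), -16) = -3260 + 4 = -3256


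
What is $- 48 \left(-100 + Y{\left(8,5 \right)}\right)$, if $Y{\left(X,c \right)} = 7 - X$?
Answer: $4848$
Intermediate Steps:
$- 48 \left(-100 + Y{\left(8,5 \right)}\right) = - 48 \left(-100 + \left(7 - 8\right)\right) = - 48 \left(-100 - 1\right) = \left(-48\right) \left(-101\right) = 4848$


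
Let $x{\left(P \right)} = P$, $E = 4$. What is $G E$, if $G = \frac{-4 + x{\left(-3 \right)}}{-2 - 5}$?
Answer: $4$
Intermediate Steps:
$G = 1$ ($G = \frac{-4 - 3}{-2 - 5} = - \frac{7}{-7} = \left(-7\right) \left(- \frac{1}{7}\right) = 1$)
$G E = 1 \cdot 4 = 4$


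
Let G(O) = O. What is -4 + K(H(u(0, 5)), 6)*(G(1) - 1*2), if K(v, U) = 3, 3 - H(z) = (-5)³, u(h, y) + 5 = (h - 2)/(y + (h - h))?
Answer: -7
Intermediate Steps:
u(h, y) = -5 + (-2 + h)/y (u(h, y) = -5 + (h - 2)/(y + (h - h)) = -5 + (-2 + h)/(y + 0) = -5 + (-2 + h)/y)
H(z) = 128 (H(z) = 3 - 1*(-5)³ = 3 - 1*(-125) = 3 + 125 = 128)
-4 + K(H(u(0, 5)), 6)*(G(1) - 1*2) = -4 + 3*(1 - 1*2) = -4 + 3*(1 - 2) = -4 + 3*(-1) = -4 - 3 = -7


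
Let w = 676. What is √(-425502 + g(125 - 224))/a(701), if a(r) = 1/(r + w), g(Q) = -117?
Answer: 78489*I*√131 ≈ 8.9835e+5*I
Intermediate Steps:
a(r) = 1/(676 + r) (a(r) = 1/(r + 676) = 1/(676 + r))
√(-425502 + g(125 - 224))/a(701) = √(-425502 - 117)/(1/(676 + 701)) = √(-425619)/(1/1377) = (57*I*√131)/(1/1377) = (57*I*√131)*1377 = 78489*I*√131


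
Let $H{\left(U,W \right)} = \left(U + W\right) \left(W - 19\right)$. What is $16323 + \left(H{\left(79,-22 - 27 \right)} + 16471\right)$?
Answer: $30754$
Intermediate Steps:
$H{\left(U,W \right)} = \left(-19 + W\right) \left(U + W\right)$ ($H{\left(U,W \right)} = \left(U + W\right) \left(-19 + W\right) = \left(-19 + W\right) \left(U + W\right)$)
$16323 + \left(H{\left(79,-22 - 27 \right)} + 16471\right) = 16323 + \left(\left(\left(-22 - 27\right)^{2} - 1501 - 19 \left(-22 - 27\right) + 79 \left(-22 - 27\right)\right) + 16471\right) = 16323 + \left(\left(\left(-49\right)^{2} - 1501 - -931 + 79 \left(-49\right)\right) + 16471\right) = 16323 + \left(\left(2401 - 1501 + 931 - 3871\right) + 16471\right) = 16323 + \left(-2040 + 16471\right) = 16323 + 14431 = 30754$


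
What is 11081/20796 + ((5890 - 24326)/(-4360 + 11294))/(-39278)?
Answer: 754583553217/1415966636748 ≈ 0.53291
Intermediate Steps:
11081/20796 + ((5890 - 24326)/(-4360 + 11294))/(-39278) = 11081*(1/20796) - 18436/6934*(-1/39278) = 11081/20796 - 18436*1/6934*(-1/39278) = 11081/20796 - 9218/3467*(-1/39278) = 11081/20796 + 4609/68088413 = 754583553217/1415966636748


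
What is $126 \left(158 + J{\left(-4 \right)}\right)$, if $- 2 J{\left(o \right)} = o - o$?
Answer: $19908$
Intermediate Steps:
$J{\left(o \right)} = 0$ ($J{\left(o \right)} = - \frac{o - o}{2} = \left(- \frac{1}{2}\right) 0 = 0$)
$126 \left(158 + J{\left(-4 \right)}\right) = 126 \left(158 + 0\right) = 126 \cdot 158 = 19908$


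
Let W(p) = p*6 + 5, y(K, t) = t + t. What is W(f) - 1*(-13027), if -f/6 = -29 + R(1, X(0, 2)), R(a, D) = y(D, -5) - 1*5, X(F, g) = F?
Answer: 14616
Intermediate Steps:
y(K, t) = 2*t
R(a, D) = -15 (R(a, D) = 2*(-5) - 1*5 = -10 - 5 = -15)
f = 264 (f = -6*(-29 - 15) = -6*(-44) = 264)
W(p) = 5 + 6*p (W(p) = 6*p + 5 = 5 + 6*p)
W(f) - 1*(-13027) = (5 + 6*264) - 1*(-13027) = (5 + 1584) + 13027 = 1589 + 13027 = 14616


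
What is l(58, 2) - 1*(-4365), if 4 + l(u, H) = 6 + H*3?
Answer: 4373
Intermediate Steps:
l(u, H) = 2 + 3*H (l(u, H) = -4 + (6 + H*3) = -4 + (6 + 3*H) = 2 + 3*H)
l(58, 2) - 1*(-4365) = (2 + 3*2) - 1*(-4365) = (2 + 6) + 4365 = 8 + 4365 = 4373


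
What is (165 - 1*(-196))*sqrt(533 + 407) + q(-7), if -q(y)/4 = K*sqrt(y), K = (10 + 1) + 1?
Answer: 722*sqrt(235) - 48*I*sqrt(7) ≈ 11068.0 - 127.0*I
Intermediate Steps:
K = 12 (K = 11 + 1 = 12)
q(y) = -48*sqrt(y)
(165 - 1*(-196))*sqrt(533 + 407) + q(-7) = (165 - 1*(-196))*sqrt(533 + 407) - 48*I*sqrt(7) = (165 + 196)*sqrt(940) - 48*I*sqrt(7) = 361*(2*sqrt(235)) - 48*I*sqrt(7) = 722*sqrt(235) - 48*I*sqrt(7)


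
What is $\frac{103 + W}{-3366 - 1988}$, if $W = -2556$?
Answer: $\frac{2453}{5354} \approx 0.45816$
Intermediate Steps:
$\frac{103 + W}{-3366 - 1988} = \frac{103 - 2556}{-3366 - 1988} = - \frac{2453}{-5354} = \left(-2453\right) \left(- \frac{1}{5354}\right) = \frac{2453}{5354}$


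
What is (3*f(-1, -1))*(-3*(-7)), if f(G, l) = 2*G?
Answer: -126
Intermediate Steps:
(3*f(-1, -1))*(-3*(-7)) = (3*(2*(-1)))*(-3*(-7)) = (3*(-2))*21 = -6*21 = -126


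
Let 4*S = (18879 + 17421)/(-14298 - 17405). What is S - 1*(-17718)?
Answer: 561704679/31703 ≈ 17718.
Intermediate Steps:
S = -9075/31703 (S = ((18879 + 17421)/(-14298 - 17405))/4 = (36300/(-31703))/4 = (36300*(-1/31703))/4 = (1/4)*(-36300/31703) = -9075/31703 ≈ -0.28625)
S - 1*(-17718) = -9075/31703 - 1*(-17718) = -9075/31703 + 17718 = 561704679/31703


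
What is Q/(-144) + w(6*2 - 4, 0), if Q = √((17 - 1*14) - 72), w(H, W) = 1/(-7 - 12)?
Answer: -1/19 - I*√69/144 ≈ -0.052632 - 0.057685*I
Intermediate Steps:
w(H, W) = -1/19 (w(H, W) = 1/(-19) = -1/19)
Q = I*√69 (Q = √((17 - 14) - 72) = √(3 - 72) = √(-69) = I*√69 ≈ 8.3066*I)
Q/(-144) + w(6*2 - 4, 0) = (I*√69)/(-144) - 1/19 = (I*√69)*(-1/144) - 1/19 = -I*√69/144 - 1/19 = -1/19 - I*√69/144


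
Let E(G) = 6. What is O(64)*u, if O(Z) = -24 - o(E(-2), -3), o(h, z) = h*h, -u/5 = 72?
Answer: 21600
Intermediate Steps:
u = -360 (u = -5*72 = -360)
o(h, z) = h²
O(Z) = -60 (O(Z) = -24 - 1*6² = -24 - 1*36 = -24 - 36 = -60)
O(64)*u = -60*(-360) = 21600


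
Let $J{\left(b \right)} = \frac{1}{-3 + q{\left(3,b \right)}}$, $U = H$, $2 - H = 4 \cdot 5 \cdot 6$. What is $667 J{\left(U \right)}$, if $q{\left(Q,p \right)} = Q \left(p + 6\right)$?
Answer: $- \frac{667}{339} \approx -1.9676$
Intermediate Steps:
$q{\left(Q,p \right)} = Q \left(6 + p\right)$
$H = -118$ ($H = 2 - 4 \cdot 5 \cdot 6 = 2 - 20 \cdot 6 = 2 - 120 = -118$)
$U = -118$
$J{\left(b \right)} = \frac{1}{15 + 3 b}$ ($J{\left(b \right)} = \frac{1}{-3 + 3 \left(6 + b\right)} = \frac{1}{-3 + \left(18 + 3 b\right)} = \frac{1}{15 + 3 b}$)
$667 J{\left(U \right)} = 667 \frac{1}{3 \left(5 - 118\right)} = 667 \frac{1}{3 \left(-113\right)} = 667 \cdot \frac{1}{3} \left(- \frac{1}{113}\right) = 667 \left(- \frac{1}{339}\right) = - \frac{667}{339}$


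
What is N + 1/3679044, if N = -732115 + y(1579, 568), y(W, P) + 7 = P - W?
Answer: -2697228564851/3679044 ≈ -7.3313e+5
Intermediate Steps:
y(W, P) = -7 + P - W (y(W, P) = -7 + (P - W) = -7 + P - W)
N = -733133 (N = -732115 + (-7 + 568 - 1*1579) = -732115 + (-7 + 568 - 1579) = -732115 - 1018 = -733133)
N + 1/3679044 = -733133 + 1/3679044 = -2697228564851/3679044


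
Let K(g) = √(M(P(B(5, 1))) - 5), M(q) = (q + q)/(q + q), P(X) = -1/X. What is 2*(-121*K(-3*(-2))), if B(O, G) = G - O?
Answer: -484*I ≈ -484.0*I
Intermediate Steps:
M(q) = 1 (M(q) = (2*q)/((2*q)) = (2*q)*(1/(2*q)) = 1)
K(g) = 2*I (K(g) = √(1 - 5) = √(-4) = 2*I)
2*(-121*K(-3*(-2))) = 2*(-242*I) = -484*I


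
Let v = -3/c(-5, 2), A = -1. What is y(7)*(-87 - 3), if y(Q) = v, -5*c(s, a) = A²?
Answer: -1350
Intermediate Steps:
c(s, a) = -⅕ (c(s, a) = -⅕*(-1)² = -⅕*1 = -⅕)
v = 15 (v = -3/(-⅕) = -3*(-5) = 15)
y(Q) = 15
y(7)*(-87 - 3) = 15*(-87 - 3) = 15*(-90) = -1350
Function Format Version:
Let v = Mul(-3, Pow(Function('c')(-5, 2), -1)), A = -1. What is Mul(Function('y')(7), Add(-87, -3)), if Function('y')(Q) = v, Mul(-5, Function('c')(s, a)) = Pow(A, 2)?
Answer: -1350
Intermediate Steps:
Function('c')(s, a) = Rational(-1, 5) (Function('c')(s, a) = Mul(Rational(-1, 5), Pow(-1, 2)) = Mul(Rational(-1, 5), 1) = Rational(-1, 5))
v = 15 (v = Mul(-3, Pow(Rational(-1, 5), -1)) = Mul(-3, -5) = 15)
Function('y')(Q) = 15
Mul(Function('y')(7), Add(-87, -3)) = Mul(15, Add(-87, -3)) = Mul(15, -90) = -1350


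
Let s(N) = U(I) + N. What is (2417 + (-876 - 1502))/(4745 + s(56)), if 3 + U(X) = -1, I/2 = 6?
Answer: 1/123 ≈ 0.0081301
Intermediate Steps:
I = 12 (I = 2*6 = 12)
U(X) = -4 (U(X) = -3 - 1 = -4)
s(N) = -4 + N
(2417 + (-876 - 1502))/(4745 + s(56)) = (2417 + (-876 - 1502))/(4745 + (-4 + 56)) = (2417 - 2378)/(4745 + 52) = 39/4797 = 39*(1/4797) = 1/123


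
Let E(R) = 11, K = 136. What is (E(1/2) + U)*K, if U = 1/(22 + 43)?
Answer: 97376/65 ≈ 1498.1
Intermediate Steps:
U = 1/65 ≈ 0.015385
(E(1/2) + U)*K = (11 + 1/65)*136 = (716/65)*136 = 97376/65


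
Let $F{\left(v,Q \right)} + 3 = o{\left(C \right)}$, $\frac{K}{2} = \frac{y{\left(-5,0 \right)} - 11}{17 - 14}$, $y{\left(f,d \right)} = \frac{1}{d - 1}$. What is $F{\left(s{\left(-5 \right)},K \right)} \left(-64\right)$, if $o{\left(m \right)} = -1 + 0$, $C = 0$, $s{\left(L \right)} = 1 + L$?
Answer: $256$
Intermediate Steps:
$y{\left(f,d \right)} = \frac{1}{-1 + d}$
$K = -8$ ($K = 2 \frac{\frac{1}{-1 + 0} - 11}{17 - 14} = 2 \frac{\frac{1}{-1} - 11}{3} = 2 \left(-1 - 11\right) \frac{1}{3} = 2 \left(\left(-12\right) \frac{1}{3}\right) = 2 \left(-4\right) = -8$)
$o{\left(m \right)} = -1$
$F{\left(v,Q \right)} = -4$ ($F{\left(v,Q \right)} = -3 - 1 = -4$)
$F{\left(s{\left(-5 \right)},K \right)} \left(-64\right) = \left(-4\right) \left(-64\right) = 256$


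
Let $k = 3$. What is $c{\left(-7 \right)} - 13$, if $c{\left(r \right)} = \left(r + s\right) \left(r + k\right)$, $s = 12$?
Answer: $-33$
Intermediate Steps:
$c{\left(r \right)} = \left(3 + r\right) \left(12 + r\right)$ ($c{\left(r \right)} = \left(r + 12\right) \left(r + 3\right) = \left(12 + r\right) \left(3 + r\right) = \left(3 + r\right) \left(12 + r\right)$)
$c{\left(-7 \right)} - 13 = \left(36 + \left(-7\right)^{2} + 15 \left(-7\right)\right) - 13 = \left(36 + 49 - 105\right) - 13 = -20 - 13 = -33$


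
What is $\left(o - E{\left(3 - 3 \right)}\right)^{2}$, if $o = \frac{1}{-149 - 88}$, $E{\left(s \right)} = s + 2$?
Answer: $\frac{225625}{56169} \approx 4.0169$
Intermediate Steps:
$E{\left(s \right)} = 2 + s$
$o = - \frac{1}{237}$ ($o = \frac{1}{-237} = - \frac{1}{237} \approx -0.0042194$)
$\left(o - E{\left(3 - 3 \right)}\right)^{2} = \left(- \frac{1}{237} - \left(2 + \left(3 - 3\right)\right)\right)^{2} = \left(- \frac{1}{237} - \left(2 + 0\right)\right)^{2} = \left(- \frac{1}{237} - 2\right)^{2} = \left(- \frac{475}{237}\right)^{2} = \frac{225625}{56169}$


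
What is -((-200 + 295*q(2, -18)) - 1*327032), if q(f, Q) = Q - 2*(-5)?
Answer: 329592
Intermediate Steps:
q(f, Q) = 10 + Q (q(f, Q) = Q + 10 = 10 + Q)
-((-200 + 295*q(2, -18)) - 1*327032) = -((-200 + 295*(10 - 18)) - 1*327032) = -((-200 + 295*(-8)) - 327032) = -((-200 - 2360) - 327032) = -(-2560 - 327032) = -1*(-329592) = 329592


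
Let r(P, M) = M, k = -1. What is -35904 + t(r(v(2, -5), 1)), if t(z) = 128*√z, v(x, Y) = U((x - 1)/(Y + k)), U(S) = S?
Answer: -35776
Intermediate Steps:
v(x, Y) = (-1 + x)/(-1 + Y) (v(x, Y) = (x - 1)/(Y - 1) = (-1 + x)/(-1 + Y))
-35904 + t(r(v(2, -5), 1)) = -35904 + 128*√1 = -35904 + 128*1 = -35904 + 128 = -35776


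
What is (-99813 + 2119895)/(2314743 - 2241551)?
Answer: 1010041/36596 ≈ 27.600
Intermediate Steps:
(-99813 + 2119895)/(2314743 - 2241551) = 2020082/73192 = 2020082*(1/73192) = 1010041/36596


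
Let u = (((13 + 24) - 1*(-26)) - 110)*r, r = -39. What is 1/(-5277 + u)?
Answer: -1/3444 ≈ -0.00029036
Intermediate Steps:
u = 1833 (u = (((13 + 24) - 1*(-26)) - 110)*(-39) = ((37 + 26) - 110)*(-39) = (63 - 110)*(-39) = -47*(-39) = 1833)
1/(-5277 + u) = 1/(-5277 + 1833) = 1/(-3444) = -1/3444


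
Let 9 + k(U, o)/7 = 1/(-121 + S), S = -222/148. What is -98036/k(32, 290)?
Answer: 3431260/2207 ≈ 1554.7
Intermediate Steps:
S = -3/2 (S = -222*1/148 = -3/2 ≈ -1.5000)
k(U, o) = -2207/35 (k(U, o) = -63 + 7/(-121 - 3/2) = -63 + 7/(-245/2) = -63 + 7*(-2/245) = -63 - 2/35 = -2207/35)
-98036/k(32, 290) = -98036/(-2207/35) = -98036*(-35/2207) = 3431260/2207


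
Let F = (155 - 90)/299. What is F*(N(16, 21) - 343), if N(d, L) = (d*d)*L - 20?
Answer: 25065/23 ≈ 1089.8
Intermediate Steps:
F = 5/23 (F = 65*(1/299) = 5/23 ≈ 0.21739)
N(d, L) = -20 + L*d² (N(d, L) = d²*L - 20 = L*d² - 20 = -20 + L*d²)
F*(N(16, 21) - 343) = 5*((-20 + 21*16²) - 343)/23 = 5*((-20 + 21*256) - 343)/23 = 5*((-20 + 5376) - 343)/23 = 5*(5356 - 343)/23 = (5/23)*5013 = 25065/23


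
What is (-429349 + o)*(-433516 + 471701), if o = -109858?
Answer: -20589619295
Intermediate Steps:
(-429349 + o)*(-433516 + 471701) = (-429349 - 109858)*(-433516 + 471701) = -539207*38185 = -20589619295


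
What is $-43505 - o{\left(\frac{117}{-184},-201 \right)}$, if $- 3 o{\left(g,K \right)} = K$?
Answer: $-43572$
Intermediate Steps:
$o{\left(g,K \right)} = - \frac{K}{3}$
$-43505 - o{\left(\frac{117}{-184},-201 \right)} = -43505 - \left(- \frac{1}{3}\right) \left(-201\right) = -43505 - 67 = -43572$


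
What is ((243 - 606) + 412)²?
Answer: 2401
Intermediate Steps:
((243 - 606) + 412)² = (-363 + 412)² = 49² = 2401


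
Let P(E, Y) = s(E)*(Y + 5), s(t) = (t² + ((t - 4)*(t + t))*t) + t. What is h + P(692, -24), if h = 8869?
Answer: -12528523111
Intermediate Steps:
s(t) = t + t² + 2*t²*(-4 + t) (s(t) = (t² + ((-4 + t)*(2*t))*t) + t = (t² + (2*t*(-4 + t))*t) + t = (t² + 2*t²*(-4 + t)) + t = t + t² + 2*t²*(-4 + t))
P(E, Y) = E*(5 + Y)*(1 - 7*E + 2*E²) (P(E, Y) = (E*(1 - 7*E + 2*E²))*(Y + 5) = (E*(1 - 7*E + 2*E²))*(5 + Y) = E*(5 + Y)*(1 - 7*E + 2*E²))
h + P(692, -24) = 8869 + 692*(5 - 24)*(1 - 7*692 + 2*692²) = 8869 + 692*(-19)*(1 - 4844 + 2*478864) = 8869 + 692*(-19)*(1 - 4844 + 957728) = 8869 + 692*(-19)*952885 = 8869 - 12528531980 = -12528523111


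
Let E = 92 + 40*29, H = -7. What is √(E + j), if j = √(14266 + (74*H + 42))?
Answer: √(1252 + √13790) ≈ 37.006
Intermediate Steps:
j = √13790 (j = √(14266 + (74*(-7) + 42)) = √(14266 + (-518 + 42)) = √(14266 - 476) = √13790 ≈ 117.43)
E = 1252 (E = 92 + 1160 = 1252)
√(E + j) = √(1252 + √13790)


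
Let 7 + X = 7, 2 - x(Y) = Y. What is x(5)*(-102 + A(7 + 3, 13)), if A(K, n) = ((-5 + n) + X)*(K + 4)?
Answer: -30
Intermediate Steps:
x(Y) = 2 - Y
X = 0 (X = -7 + 7 = 0)
A(K, n) = (-5 + n)*(4 + K) (A(K, n) = ((-5 + n) + 0)*(K + 4) = (-5 + n)*(4 + K))
x(5)*(-102 + A(7 + 3, 13)) = (2 - 1*5)*(-102 + (-20 - 5*(7 + 3) + 4*13 + (7 + 3)*13)) = (2 - 5)*(-102 + (-20 - 5*10 + 52 + 10*13)) = -3*(-102 + (-20 - 50 + 52 + 130)) = -3*(-102 + 112) = -3*10 = -30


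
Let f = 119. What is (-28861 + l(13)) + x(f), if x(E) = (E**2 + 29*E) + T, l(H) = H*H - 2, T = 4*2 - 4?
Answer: -11078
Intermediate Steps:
T = 4 (T = 8 - 4 = 4)
l(H) = -2 + H**2 (l(H) = H**2 - 2 = -2 + H**2)
x(E) = 4 + E**2 + 29*E (x(E) = (E**2 + 29*E) + 4 = 4 + E**2 + 29*E)
(-28861 + l(13)) + x(f) = (-28861 + (-2 + 13**2)) + (4 + 119**2 + 29*119) = (-28861 + (-2 + 169)) + (4 + 14161 + 3451) = (-28861 + 167) + 17616 = -28694 + 17616 = -11078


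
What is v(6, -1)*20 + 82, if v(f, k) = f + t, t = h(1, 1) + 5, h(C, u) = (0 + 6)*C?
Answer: 422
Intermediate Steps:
h(C, u) = 6*C
t = 11 (t = 6*1 + 5 = 6 + 5 = 11)
v(f, k) = 11 + f (v(f, k) = f + 11 = 11 + f)
v(6, -1)*20 + 82 = (11 + 6)*20 + 82 = 17*20 + 82 = 340 + 82 = 422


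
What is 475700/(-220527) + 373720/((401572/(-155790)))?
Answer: -3209919618212000/22139367111 ≈ -1.4499e+5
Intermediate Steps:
475700/(-220527) + 373720/((401572/(-155790))) = 475700*(-1/220527) + 373720/((401572*(-1/155790))) = -475700/220527 + 373720/(-200786/77895) = -475700/220527 + 373720*(-77895/200786) = -475700/220527 - 14555459700/100393 = -3209919618212000/22139367111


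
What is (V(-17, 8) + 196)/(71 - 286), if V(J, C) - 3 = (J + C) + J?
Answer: -173/215 ≈ -0.80465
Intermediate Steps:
V(J, C) = 3 + C + 2*J (V(J, C) = 3 + ((J + C) + J) = 3 + ((C + J) + J) = 3 + (C + 2*J) = 3 + C + 2*J)
(V(-17, 8) + 196)/(71 - 286) = ((3 + 8 + 2*(-17)) + 196)/(71 - 286) = ((3 + 8 - 34) + 196)/(-215) = (-23 + 196)*(-1/215) = 173*(-1/215) = -173/215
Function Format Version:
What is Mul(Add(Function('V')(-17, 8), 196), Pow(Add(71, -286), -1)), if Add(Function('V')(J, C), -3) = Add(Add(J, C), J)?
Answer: Rational(-173, 215) ≈ -0.80465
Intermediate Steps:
Function('V')(J, C) = Add(3, C, Mul(2, J)) (Function('V')(J, C) = Add(3, Add(Add(J, C), J)) = Add(3, Add(Add(C, J), J)) = Add(3, Add(C, Mul(2, J))) = Add(3, C, Mul(2, J)))
Mul(Add(Function('V')(-17, 8), 196), Pow(Add(71, -286), -1)) = Mul(Add(Add(3, 8, Mul(2, -17)), 196), Pow(Add(71, -286), -1)) = Mul(Add(Add(3, 8, -34), 196), Pow(-215, -1)) = Mul(Add(-23, 196), Rational(-1, 215)) = Mul(173, Rational(-1, 215)) = Rational(-173, 215)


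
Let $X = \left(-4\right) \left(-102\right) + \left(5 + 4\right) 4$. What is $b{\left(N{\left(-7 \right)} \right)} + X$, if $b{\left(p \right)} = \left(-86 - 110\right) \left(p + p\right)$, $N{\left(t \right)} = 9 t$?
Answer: $25140$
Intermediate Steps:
$X = 444$ ($X = 408 + 9 \cdot 4 = 408 + 36 = 444$)
$b{\left(p \right)} = - 392 p$ ($b{\left(p \right)} = - 196 \cdot 2 p = - 392 p$)
$b{\left(N{\left(-7 \right)} \right)} + X = - 392 \cdot 9 \left(-7\right) + 444 = \left(-392\right) \left(-63\right) + 444 = 24696 + 444 = 25140$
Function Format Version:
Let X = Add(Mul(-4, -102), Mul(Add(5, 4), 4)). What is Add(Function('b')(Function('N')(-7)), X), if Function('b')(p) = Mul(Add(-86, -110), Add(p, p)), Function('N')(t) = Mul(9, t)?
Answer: 25140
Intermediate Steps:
X = 444 (X = Add(408, Mul(9, 4)) = Add(408, 36) = 444)
Function('b')(p) = Mul(-392, p) (Function('b')(p) = Mul(-196, Mul(2, p)) = Mul(-392, p))
Add(Function('b')(Function('N')(-7)), X) = Add(Mul(-392, Mul(9, -7)), 444) = Add(Mul(-392, -63), 444) = Add(24696, 444) = 25140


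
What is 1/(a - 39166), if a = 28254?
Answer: -1/10912 ≈ -9.1642e-5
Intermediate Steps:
1/(a - 39166) = 1/(28254 - 39166) = 1/(-10912) = -1/10912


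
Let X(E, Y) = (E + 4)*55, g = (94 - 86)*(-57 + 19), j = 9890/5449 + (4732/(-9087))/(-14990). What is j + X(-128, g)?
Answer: -194641032079732/28547338245 ≈ -6818.2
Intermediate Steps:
j = 51814751168/28547338245 (j = 9890*(1/5449) + (4732*(-1/9087))*(-1/14990) = 9890/5449 - 364/699*(-1/14990) = 9890/5449 + 182/5239005 = 51814751168/28547338245 ≈ 1.8150)
g = -304 (g = 8*(-38) = -304)
X(E, Y) = 220 + 55*E (X(E, Y) = (4 + E)*55 = 220 + 55*E)
j + X(-128, g) = 51814751168/28547338245 + (220 + 55*(-128)) = 51814751168/28547338245 + (220 - 7040) = 51814751168/28547338245 - 6820 = -194641032079732/28547338245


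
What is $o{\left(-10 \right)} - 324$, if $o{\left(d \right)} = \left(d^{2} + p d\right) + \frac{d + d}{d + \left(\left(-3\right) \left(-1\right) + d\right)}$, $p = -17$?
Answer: $- \frac{898}{17} \approx -52.824$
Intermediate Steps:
$o{\left(d \right)} = d^{2} - 17 d + \frac{2 d}{3 + 2 d}$ ($o{\left(d \right)} = \left(d^{2} - 17 d\right) + \frac{d + d}{d + \left(\left(-3\right) \left(-1\right) + d\right)} = \left(d^{2} - 17 d\right) + \frac{2 d}{d + \left(3 + d\right)} = \left(d^{2} - 17 d\right) + \frac{2 d}{3 + 2 d} = d^{2} - 17 d + \frac{2 d}{3 + 2 d}$)
$o{\left(-10 \right)} - 324 = - \frac{10 \left(-49 - -310 + 2 \left(-10\right)^{2}\right)}{3 + 2 \left(-10\right)} - 324 = - \frac{10 \left(-49 + 310 + 2 \cdot 100\right)}{3 - 20} - 324 = - \frac{10 \left(-49 + 310 + 200\right)}{-17} - 324 = \left(-10\right) \left(- \frac{1}{17}\right) 461 - 324 = \frac{4610}{17} - 324 = - \frac{898}{17}$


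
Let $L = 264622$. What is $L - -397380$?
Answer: $662002$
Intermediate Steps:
$L - -397380 = 264622 - -397380 = 264622 + 397380 = 662002$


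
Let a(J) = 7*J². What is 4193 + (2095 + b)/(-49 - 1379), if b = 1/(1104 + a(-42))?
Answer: 80517067067/19209456 ≈ 4191.5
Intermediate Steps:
b = 1/13452 (b = 1/(1104 + 7*(-42)²) = 1/(1104 + 7*1764) = 1/(1104 + 12348) = 1/13452 ≈ 7.4338e-5)
4193 + (2095 + b)/(-49 - 1379) = 4193 + (2095 + 1/13452)/(-49 - 1379) = 4193 + (28181941/13452)/(-1428) = 4193 + (28181941/13452)*(-1/1428) = 4193 - 28181941/19209456 = 80517067067/19209456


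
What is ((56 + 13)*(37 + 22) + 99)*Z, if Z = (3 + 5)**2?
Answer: 266880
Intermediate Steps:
Z = 64 (Z = 8**2 = 64)
((56 + 13)*(37 + 22) + 99)*Z = ((56 + 13)*(37 + 22) + 99)*64 = (69*59 + 99)*64 = (4071 + 99)*64 = 4170*64 = 266880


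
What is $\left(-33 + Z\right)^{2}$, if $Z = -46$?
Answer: $6241$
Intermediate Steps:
$\left(-33 + Z\right)^{2} = \left(-33 - 46\right)^{2} = \left(-79\right)^{2} = 6241$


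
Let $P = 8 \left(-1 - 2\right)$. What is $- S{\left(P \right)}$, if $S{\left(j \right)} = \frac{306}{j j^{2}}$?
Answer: $\frac{17}{768} \approx 0.022135$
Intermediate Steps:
$P = -24$ ($P = 8 \left(-3\right) = -24$)
$S{\left(j \right)} = \frac{306}{j^{3}}$
$- S{\left(P \right)} = - \frac{306}{-13824} = - \frac{306 \left(-1\right)}{13824} = \left(-1\right) \left(- \frac{17}{768}\right) = \frac{17}{768}$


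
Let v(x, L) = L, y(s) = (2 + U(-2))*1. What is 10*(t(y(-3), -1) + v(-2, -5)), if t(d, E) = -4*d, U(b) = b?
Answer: -50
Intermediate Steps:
y(s) = 0 (y(s) = (2 - 2)*1 = 0*1 = 0)
10*(t(y(-3), -1) + v(-2, -5)) = 10*(-4*0 - 5) = 10*(0 - 5) = 10*(-5) = -50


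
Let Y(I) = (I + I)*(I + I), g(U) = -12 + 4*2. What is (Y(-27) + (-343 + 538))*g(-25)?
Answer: -12444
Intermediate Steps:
g(U) = -4 (g(U) = -12 + 8 = -4)
Y(I) = 4*I² (Y(I) = (2*I)*(2*I) = 4*I²)
(Y(-27) + (-343 + 538))*g(-25) = (4*(-27)² + (-343 + 538))*(-4) = (4*729 + 195)*(-4) = (2916 + 195)*(-4) = 3111*(-4) = -12444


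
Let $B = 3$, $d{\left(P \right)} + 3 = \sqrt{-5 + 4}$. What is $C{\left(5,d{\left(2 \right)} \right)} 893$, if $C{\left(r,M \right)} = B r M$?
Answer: $-40185 + 13395 i \approx -40185.0 + 13395.0 i$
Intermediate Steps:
$d{\left(P \right)} = -3 + i$ ($d{\left(P \right)} = -3 + \sqrt{-5 + 4} = -3 + \sqrt{-1} = -3 + i$)
$C{\left(r,M \right)} = 3 M r$ ($C{\left(r,M \right)} = 3 r M = 3 M r$)
$C{\left(5,d{\left(2 \right)} \right)} 893 = 3 \left(-3 + i\right) 5 \cdot 893 = \left(-45 + 15 i\right) 893 = -40185 + 13395 i$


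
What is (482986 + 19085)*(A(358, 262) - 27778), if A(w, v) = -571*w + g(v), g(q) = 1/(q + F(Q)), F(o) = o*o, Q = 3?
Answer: -31592875413165/271 ≈ -1.1658e+11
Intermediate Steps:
F(o) = o**2
g(q) = 1/(9 + q) (g(q) = 1/(q + 3**2) = 1/(q + 9) = 1/(9 + q))
A(w, v) = 1/(9 + v) - 571*w (A(w, v) = -571*w + 1/(9 + v) = 1/(9 + v) - 571*w)
(482986 + 19085)*(A(358, 262) - 27778) = (482986 + 19085)*((1 - 571*358*(9 + 262))/(9 + 262) - 27778) = 502071*((1 - 571*358*271)/271 - 27778) = 502071*((1 - 55397278)/271 - 27778) = 502071*((1/271)*(-55397277) - 27778) = 502071*(-55397277/271 - 27778) = 502071*(-62925115/271) = -31592875413165/271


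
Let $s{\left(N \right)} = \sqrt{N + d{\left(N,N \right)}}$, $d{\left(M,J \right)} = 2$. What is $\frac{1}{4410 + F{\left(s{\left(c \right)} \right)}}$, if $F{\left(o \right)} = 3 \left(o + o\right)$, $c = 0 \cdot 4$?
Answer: $\frac{245}{1080446} - \frac{\sqrt{2}}{3241338} \approx 0.00022632$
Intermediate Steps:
$c = 0$
$s{\left(N \right)} = \sqrt{2 + N}$ ($s{\left(N \right)} = \sqrt{N + 2} = \sqrt{2 + N}$)
$F{\left(o \right)} = 6 o$ ($F{\left(o \right)} = 3 \cdot 2 o = 6 o$)
$\frac{1}{4410 + F{\left(s{\left(c \right)} \right)}} = \frac{1}{4410 + 6 \sqrt{2 + 0}} = \frac{1}{4410 + 6 \sqrt{2}}$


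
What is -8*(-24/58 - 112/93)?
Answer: 34912/2697 ≈ 12.945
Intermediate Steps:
-8*(-24/58 - 112/93) = -8*(-24*1/58 - 112*1/93) = -8*(-12/29 - 112/93) = -8*(-4364/2697) = 34912/2697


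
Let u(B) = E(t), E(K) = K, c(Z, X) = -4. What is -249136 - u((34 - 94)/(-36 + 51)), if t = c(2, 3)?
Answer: -249132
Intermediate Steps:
t = -4
u(B) = -4
-249136 - u((34 - 94)/(-36 + 51)) = -249136 - 1*(-4) = -249136 + 4 = -249132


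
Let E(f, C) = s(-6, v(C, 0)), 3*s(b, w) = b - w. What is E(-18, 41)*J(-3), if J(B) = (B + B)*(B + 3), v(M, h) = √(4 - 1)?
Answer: 0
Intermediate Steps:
v(M, h) = √3
s(b, w) = -w/3 + b/3 (s(b, w) = (b - w)/3 = -w/3 + b/3)
J(B) = 2*B*(3 + B) (J(B) = (2*B)*(3 + B) = 2*B*(3 + B))
E(f, C) = -2 - √3/3 (E(f, C) = -√3/3 + (⅓)*(-6) = -√3/3 - 2 = -2 - √3/3)
E(-18, 41)*J(-3) = (-2 - √3/3)*(2*(-3)*(3 - 3)) = (-2 - √3/3)*(2*(-3)*0) = (-2 - √3/3)*0 = 0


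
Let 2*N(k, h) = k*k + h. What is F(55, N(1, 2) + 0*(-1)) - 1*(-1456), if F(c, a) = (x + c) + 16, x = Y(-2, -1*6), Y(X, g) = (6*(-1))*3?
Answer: 1509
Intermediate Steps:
Y(X, g) = -18 (Y(X, g) = -6*3 = -18)
x = -18
N(k, h) = h/2 + k**2/2 (N(k, h) = (k*k + h)/2 = (k**2 + h)/2 = (h + k**2)/2 = h/2 + k**2/2)
F(c, a) = -2 + c (F(c, a) = (-18 + c) + 16 = -2 + c)
F(55, N(1, 2) + 0*(-1)) - 1*(-1456) = (-2 + 55) - 1*(-1456) = 53 + 1456 = 1509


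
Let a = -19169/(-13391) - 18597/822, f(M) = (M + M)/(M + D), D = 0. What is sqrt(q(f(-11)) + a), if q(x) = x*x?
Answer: I*sqrt(231456189906578)/3669134 ≈ 4.1464*I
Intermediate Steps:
f(M) = 2 (f(M) = (M + M)/(M + 0) = (2*M)/M = 2)
q(x) = x**2
a = -77758503/3669134 (a = -19169*(-1/13391) - 18597*1/822 = 19169/13391 - 6199/274 = -77758503/3669134 ≈ -21.193)
sqrt(q(f(-11)) + a) = sqrt(2**2 - 77758503/3669134) = sqrt(4 - 77758503/3669134) = sqrt(-63081967/3669134) = I*sqrt(231456189906578)/3669134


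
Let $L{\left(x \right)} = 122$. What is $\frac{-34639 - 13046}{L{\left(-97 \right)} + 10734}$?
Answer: $- \frac{47685}{10856} \approx -4.3925$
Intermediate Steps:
$\frac{-34639 - 13046}{L{\left(-97 \right)} + 10734} = \frac{-34639 - 13046}{122 + 10734} = - \frac{47685}{10856}$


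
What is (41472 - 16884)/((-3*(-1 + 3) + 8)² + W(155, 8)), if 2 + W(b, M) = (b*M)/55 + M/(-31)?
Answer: 4192254/4141 ≈ 1012.4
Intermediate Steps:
W(b, M) = -2 - M/31 + M*b/55 (W(b, M) = -2 + ((b*M)/55 + M/(-31)) = -2 + ((M*b)*(1/55) + M*(-1/31)) = -2 + (M*b/55 - M/31) = -2 + (-M/31 + M*b/55) = -2 - M/31 + M*b/55)
(41472 - 16884)/((-3*(-1 + 3) + 8)² + W(155, 8)) = (41472 - 16884)/((-3*(-1 + 3) + 8)² + (-2 - 1/31*8 + (1/55)*8*155)) = 24588/((-3*2 + 8)² + (-2 - 8/31 + 248/11)) = 24588/((-6 + 8)² + 6918/341) = 24588/(2² + 6918/341) = 24588/(4 + 6918/341) = 24588/(8282/341) = 24588*(341/8282) = 4192254/4141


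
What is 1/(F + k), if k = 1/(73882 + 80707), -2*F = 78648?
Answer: -154589/6079057835 ≈ -2.5430e-5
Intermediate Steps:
F = -39324 (F = -½*78648 = -39324)
k = 1/154589 ≈ 6.4688e-6
1/(F + k) = 1/(-39324 + 1/154589) = 1/(-6079057835/154589) = -154589/6079057835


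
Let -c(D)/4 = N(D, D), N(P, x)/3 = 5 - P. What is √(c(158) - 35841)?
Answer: I*√34005 ≈ 184.4*I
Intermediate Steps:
N(P, x) = 15 - 3*P (N(P, x) = 3*(5 - P) = 15 - 3*P)
c(D) = -60 + 12*D (c(D) = -4*(15 - 3*D) = -60 + 12*D)
√(c(158) - 35841) = √((-60 + 12*158) - 35841) = √((-60 + 1896) - 35841) = √(1836 - 35841) = √(-34005) = I*√34005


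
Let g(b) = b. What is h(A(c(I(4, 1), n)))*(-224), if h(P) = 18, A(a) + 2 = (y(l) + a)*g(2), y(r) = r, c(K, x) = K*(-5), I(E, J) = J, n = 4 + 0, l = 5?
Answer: -4032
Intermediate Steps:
n = 4
c(K, x) = -5*K
A(a) = 8 + 2*a (A(a) = -2 + (5 + a)*2 = -2 + (10 + 2*a) = 8 + 2*a)
h(A(c(I(4, 1), n)))*(-224) = 18*(-224) = -4032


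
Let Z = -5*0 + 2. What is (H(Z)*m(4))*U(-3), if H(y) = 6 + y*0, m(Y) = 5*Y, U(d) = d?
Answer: -360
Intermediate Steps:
Z = 2 (Z = 0 + 2 = 2)
H(y) = 6 (H(y) = 6 + 0 = 6)
(H(Z)*m(4))*U(-3) = (6*(5*4))*(-3) = (6*20)*(-3) = 120*(-3) = -360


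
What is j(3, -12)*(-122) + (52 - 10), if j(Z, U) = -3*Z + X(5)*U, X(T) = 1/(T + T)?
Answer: 6432/5 ≈ 1286.4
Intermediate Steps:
X(T) = 1/(2*T)
j(Z, U) = -3*Z + U/10 (j(Z, U) = -3*Z + ((½)/5)*U = -3*Z + ((½)*(⅕))*U = -3*Z + U/10)
j(3, -12)*(-122) + (52 - 10) = (-3*3 + (⅒)*(-12))*(-122) + (52 - 10) = (-9 - 6/5)*(-122) + 42 = -51/5*(-122) + 42 = 6222/5 + 42 = 6432/5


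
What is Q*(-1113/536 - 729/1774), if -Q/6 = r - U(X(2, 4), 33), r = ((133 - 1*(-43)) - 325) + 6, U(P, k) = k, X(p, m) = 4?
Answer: -156103596/59429 ≈ -2626.7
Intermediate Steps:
r = -143 (r = ((133 + 43) - 325) + 6 = (176 - 325) + 6 = -149 + 6 = -143)
Q = 1056 (Q = -6*(-143 - 1*33) = -6*(-143 - 33) = -6*(-176) = 1056)
Q*(-1113/536 - 729/1774) = 1056*(-1113/536 - 729/1774) = 1056*(-1182603/475432) = -156103596/59429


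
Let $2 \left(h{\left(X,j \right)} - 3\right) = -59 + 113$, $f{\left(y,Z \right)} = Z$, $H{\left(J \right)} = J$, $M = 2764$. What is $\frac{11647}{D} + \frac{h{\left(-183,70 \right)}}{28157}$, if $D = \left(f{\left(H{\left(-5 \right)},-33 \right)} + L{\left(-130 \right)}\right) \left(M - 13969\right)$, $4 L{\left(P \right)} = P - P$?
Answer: $\frac{339037529}{10411473105} \approx 0.032564$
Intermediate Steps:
$L{\left(P \right)} = 0$ ($L{\left(P \right)} = \frac{P - P}{4} = \frac{1}{4} \cdot 0 = 0$)
$h{\left(X,j \right)} = 30$ ($h{\left(X,j \right)} = 3 + \frac{-59 + 113}{2} = 3 + \frac{1}{2} \cdot 54 = 3 + 27 = 30$)
$D = 369765$ ($D = \left(-33 + 0\right) \left(2764 - 13969\right) = \left(-33\right) \left(-11205\right) = 369765$)
$\frac{11647}{D} + \frac{h{\left(-183,70 \right)}}{28157} = \frac{11647}{369765} + \frac{30}{28157} = \frac{339037529}{10411473105}$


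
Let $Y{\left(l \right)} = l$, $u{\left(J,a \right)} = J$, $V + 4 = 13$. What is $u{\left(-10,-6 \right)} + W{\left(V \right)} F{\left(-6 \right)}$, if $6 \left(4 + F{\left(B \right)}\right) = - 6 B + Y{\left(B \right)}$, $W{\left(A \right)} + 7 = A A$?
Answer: $64$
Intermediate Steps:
$V = 9$ ($V = -4 + 13 = 9$)
$W{\left(A \right)} = -7 + A^{2}$ ($W{\left(A \right)} = -7 + A A = -7 + A^{2}$)
$F{\left(B \right)} = -4 - \frac{5 B}{6}$ ($F{\left(B \right)} = -4 + \frac{- 6 B + B}{6} = -4 + \frac{\left(-5\right) B}{6} = -4 - \frac{5 B}{6}$)
$u{\left(-10,-6 \right)} + W{\left(V \right)} F{\left(-6 \right)} = -10 + \left(-7 + 9^{2}\right) \left(-4 - -5\right) = -10 + \left(-7 + 81\right) \left(-4 + 5\right) = -10 + 74 \cdot 1 = -10 + 74 = 64$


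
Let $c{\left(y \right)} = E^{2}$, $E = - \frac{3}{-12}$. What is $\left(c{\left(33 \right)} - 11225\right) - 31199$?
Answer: $- \frac{678783}{16} \approx -42424.0$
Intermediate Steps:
$E = \frac{1}{4}$ ($E = \left(-3\right) \left(- \frac{1}{12}\right) = \frac{1}{4} \approx 0.25$)
$c{\left(y \right)} = \frac{1}{16}$ ($c{\left(y \right)} = \left(\frac{1}{4}\right)^{2} = \frac{1}{16}$)
$\left(c{\left(33 \right)} - 11225\right) - 31199 = \left(\frac{1}{16} - 11225\right) - 31199 = - \frac{179599}{16} - 31199 = - \frac{678783}{16}$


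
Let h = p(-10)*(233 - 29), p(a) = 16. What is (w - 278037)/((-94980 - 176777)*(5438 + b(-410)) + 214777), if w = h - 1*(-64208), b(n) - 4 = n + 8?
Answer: 210565/1369440503 ≈ 0.00015376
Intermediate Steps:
b(n) = 12 + n (b(n) = 4 + (n + 8) = 4 + (8 + n) = 12 + n)
h = 3264 (h = 16*(233 - 29) = 16*204 = 3264)
w = 67472 (w = 3264 - 1*(-64208) = 3264 + 64208 = 67472)
(w - 278037)/((-94980 - 176777)*(5438 + b(-410)) + 214777) = (67472 - 278037)/((-94980 - 176777)*(5438 + (12 - 410)) + 214777) = -210565/(-271757*(5438 - 398) + 214777) = -210565/(-271757*5040 + 214777) = -210565/(-1369655280 + 214777) = -210565/(-1369440503) = -210565*(-1/1369440503) = 210565/1369440503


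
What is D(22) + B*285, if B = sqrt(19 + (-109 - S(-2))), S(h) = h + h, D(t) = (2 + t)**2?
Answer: 576 + 285*I*sqrt(86) ≈ 576.0 + 2643.0*I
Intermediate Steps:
S(h) = 2*h
B = I*sqrt(86) (B = sqrt(19 + (-109 - 2*(-2))) = sqrt(19 + (-109 - 1*(-4))) = sqrt(19 + (-109 + 4)) = sqrt(19 - 105) = sqrt(-86) = I*sqrt(86) ≈ 9.2736*I)
D(22) + B*285 = (2 + 22)**2 + (I*sqrt(86))*285 = 24**2 + 285*I*sqrt(86) = 576 + 285*I*sqrt(86)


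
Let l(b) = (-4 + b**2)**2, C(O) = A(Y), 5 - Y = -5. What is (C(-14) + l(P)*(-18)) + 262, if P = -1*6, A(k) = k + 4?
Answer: -18156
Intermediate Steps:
Y = 10 (Y = 5 - 1*(-5) = 5 + 5 = 10)
A(k) = 4 + k
P = -6
C(O) = 14 (C(O) = 4 + 10 = 14)
(C(-14) + l(P)*(-18)) + 262 = (14 + (-4 + (-6)**2)**2*(-18)) + 262 = (14 + (-4 + 36)**2*(-18)) + 262 = (14 + 32**2*(-18)) + 262 = (14 + 1024*(-18)) + 262 = (14 - 18432) + 262 = -18418 + 262 = -18156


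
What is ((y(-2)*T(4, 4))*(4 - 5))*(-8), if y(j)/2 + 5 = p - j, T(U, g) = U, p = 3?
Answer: 0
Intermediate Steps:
y(j) = -4 - 2*j (y(j) = -10 + 2*(3 - j) = -10 + (6 - 2*j) = -4 - 2*j)
((y(-2)*T(4, 4))*(4 - 5))*(-8) = (((-4 - 2*(-2))*4)*(4 - 5))*(-8) = (((-4 + 4)*4)*(-1))*(-8) = ((0*4)*(-1))*(-8) = (0*(-1))*(-8) = 0*(-8) = 0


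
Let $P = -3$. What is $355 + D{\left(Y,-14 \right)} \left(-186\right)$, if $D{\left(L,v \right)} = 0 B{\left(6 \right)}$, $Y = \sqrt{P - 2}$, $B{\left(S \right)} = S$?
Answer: $355$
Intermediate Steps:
$Y = i \sqrt{5}$ ($Y = \sqrt{-3 - 2} = \sqrt{-5} = i \sqrt{5} \approx 2.2361 i$)
$D{\left(L,v \right)} = 0$ ($D{\left(L,v \right)} = 0 \cdot 6 = 0$)
$355 + D{\left(Y,-14 \right)} \left(-186\right) = 355 + 0 \left(-186\right) = 355 + 0 = 355$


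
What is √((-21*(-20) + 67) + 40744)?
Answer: √41231 ≈ 203.05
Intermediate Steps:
√((-21*(-20) + 67) + 40744) = √((420 + 67) + 40744) = √(487 + 40744) = √41231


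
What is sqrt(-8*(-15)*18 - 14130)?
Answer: 3*I*sqrt(1330) ≈ 109.41*I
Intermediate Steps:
sqrt(-8*(-15)*18 - 14130) = sqrt(120*18 - 14130) = sqrt(2160 - 14130) = sqrt(-11970) = 3*I*sqrt(1330)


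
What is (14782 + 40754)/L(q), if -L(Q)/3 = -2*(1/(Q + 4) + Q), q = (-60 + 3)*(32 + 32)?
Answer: -33728864/13293313 ≈ -2.5373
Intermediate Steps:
q = -3648 (q = -57*64 = -3648)
L(Q) = 6*Q + 6/(4 + Q) (L(Q) = -(-6)*(1/(Q + 4) + Q) = -(-6)*(1/(4 + Q) + Q) = -(-6)*(Q + 1/(4 + Q)) = -3*(-2*Q - 2/(4 + Q)) = 6*Q + 6/(4 + Q))
(14782 + 40754)/L(q) = (14782 + 40754)/((6*(1 + (-3648)² + 4*(-3648))/(4 - 3648))) = 55536/((6*(1 + 13307904 - 14592)/(-3644))) = 55536/((6*(-1/3644)*13293313)) = 55536/(-39879939/1822) = 55536*(-1822/39879939) = -33728864/13293313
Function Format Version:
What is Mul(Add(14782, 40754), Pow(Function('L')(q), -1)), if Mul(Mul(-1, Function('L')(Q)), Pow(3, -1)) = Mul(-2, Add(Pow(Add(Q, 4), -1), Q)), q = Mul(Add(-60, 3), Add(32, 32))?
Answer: Rational(-33728864, 13293313) ≈ -2.5373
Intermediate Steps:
q = -3648 (q = Mul(-57, 64) = -3648)
Function('L')(Q) = Add(Mul(6, Q), Mul(6, Pow(Add(4, Q), -1))) (Function('L')(Q) = Mul(-3, Mul(-2, Add(Pow(Add(Q, 4), -1), Q))) = Mul(-3, Mul(-2, Add(Pow(Add(4, Q), -1), Q))) = Mul(-3, Mul(-2, Add(Q, Pow(Add(4, Q), -1)))) = Mul(-3, Add(Mul(-2, Q), Mul(-2, Pow(Add(4, Q), -1)))) = Add(Mul(6, Q), Mul(6, Pow(Add(4, Q), -1))))
Mul(Add(14782, 40754), Pow(Function('L')(q), -1)) = Mul(Add(14782, 40754), Pow(Mul(6, Pow(Add(4, -3648), -1), Add(1, Pow(-3648, 2), Mul(4, -3648))), -1)) = Mul(55536, Pow(Mul(6, Pow(-3644, -1), Add(1, 13307904, -14592)), -1)) = Mul(55536, Pow(Mul(6, Rational(-1, 3644), 13293313), -1)) = Mul(55536, Pow(Rational(-39879939, 1822), -1)) = Mul(55536, Rational(-1822, 39879939)) = Rational(-33728864, 13293313)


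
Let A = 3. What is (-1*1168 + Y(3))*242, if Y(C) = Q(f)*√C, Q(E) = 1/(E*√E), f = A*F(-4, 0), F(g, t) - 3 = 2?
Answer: -282656 + 242*√5/75 ≈ -2.8265e+5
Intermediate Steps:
F(g, t) = 5 (F(g, t) = 3 + 2 = 5)
f = 15 (f = 3*5 = 15)
Q(E) = E^(-3/2) (Q(E) = 1/(E^(3/2)) = E^(-3/2))
Y(C) = √15*√C/225 (Y(C) = √C/15^(3/2) = (√15/225)*√C = √15*√C/225)
(-1*1168 + Y(3))*242 = (-1*1168 + √15*√3/225)*242 = (-1168 + √5/75)*242 = -282656 + 242*√5/75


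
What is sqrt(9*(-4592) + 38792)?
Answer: 2*I*sqrt(634) ≈ 50.359*I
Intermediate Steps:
sqrt(9*(-4592) + 38792) = sqrt(-41328 + 38792) = sqrt(-2536) = 2*I*sqrt(634)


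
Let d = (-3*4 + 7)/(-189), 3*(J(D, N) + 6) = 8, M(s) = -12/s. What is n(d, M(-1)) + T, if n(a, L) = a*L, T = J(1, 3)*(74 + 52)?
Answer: -26440/63 ≈ -419.68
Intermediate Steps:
J(D, N) = -10/3 (J(D, N) = -6 + (⅓)*8 = -6 + 8/3 = -10/3)
T = -420 (T = -10*(74 + 52)/3 = -10/3*126 = -420)
d = 5/189 (d = (-12 + 7)*(-1/189) = -5*(-1/189) = 5/189 ≈ 0.026455)
n(a, L) = L*a
n(d, M(-1)) + T = -12/(-1)*(5/189) - 420 = -12*(-1)*(5/189) - 420 = 12*(5/189) - 420 = 20/63 - 420 = -26440/63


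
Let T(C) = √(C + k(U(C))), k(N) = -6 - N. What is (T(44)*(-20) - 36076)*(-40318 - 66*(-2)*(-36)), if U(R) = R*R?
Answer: 1625945320 + 901400*I*√1898 ≈ 1.6259e+9 + 3.927e+7*I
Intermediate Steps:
U(R) = R²
T(C) = √(-6 + C - C²) (T(C) = √(C + (-6 - C²)) = √(-6 + C - C²))
(T(44)*(-20) - 36076)*(-40318 - 66*(-2)*(-36)) = (√(-6 + 44 - 1*44²)*(-20) - 36076)*(-40318 - 66*(-2)*(-36)) = (√(-6 + 44 - 1*1936)*(-20) - 36076)*(-40318 - 11*(-12)*(-36)) = (√(-6 + 44 - 1936)*(-20) - 36076)*(-40318 + 132*(-36)) = (√(-1898)*(-20) - 36076)*(-40318 - 4752) = ((I*√1898)*(-20) - 36076)*(-45070) = (-20*I*√1898 - 36076)*(-45070) = (-36076 - 20*I*√1898)*(-45070) = 1625945320 + 901400*I*√1898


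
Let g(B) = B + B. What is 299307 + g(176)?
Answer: 299659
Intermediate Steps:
g(B) = 2*B
299307 + g(176) = 299307 + 2*176 = 299307 + 352 = 299659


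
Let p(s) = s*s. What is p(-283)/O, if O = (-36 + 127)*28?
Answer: 80089/2548 ≈ 31.432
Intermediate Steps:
p(s) = s²
O = 2548 (O = 91*28 = 2548)
p(-283)/O = (-283)²/2548 = 80089*(1/2548) = 80089/2548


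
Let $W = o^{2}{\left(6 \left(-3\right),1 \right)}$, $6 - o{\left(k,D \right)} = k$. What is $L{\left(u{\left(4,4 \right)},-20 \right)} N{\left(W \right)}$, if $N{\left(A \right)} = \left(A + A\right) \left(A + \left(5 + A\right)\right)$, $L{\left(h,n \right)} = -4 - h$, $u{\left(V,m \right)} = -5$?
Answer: $1332864$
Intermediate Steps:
$o{\left(k,D \right)} = 6 - k$
$W = 576$ ($W = \left(6 - 6 \left(-3\right)\right)^{2} = \left(6 - -18\right)^{2} = \left(6 + 18\right)^{2} = 24^{2} = 576$)
$N{\left(A \right)} = 2 A \left(5 + 2 A\right)$
$L{\left(u{\left(4,4 \right)},-20 \right)} N{\left(W \right)} = \left(-4 - -5\right) 2 \cdot 576 \left(5 + 2 \cdot 576\right) = \left(-4 + 5\right) 2 \cdot 576 \left(5 + 1152\right) = 1 \cdot 2 \cdot 576 \cdot 1157 = 1 \cdot 1332864 = 1332864$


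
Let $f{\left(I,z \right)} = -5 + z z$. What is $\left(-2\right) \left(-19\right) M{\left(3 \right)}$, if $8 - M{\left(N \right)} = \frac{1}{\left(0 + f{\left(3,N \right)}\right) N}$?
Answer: $\frac{1805}{6} \approx 300.83$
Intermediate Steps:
$f{\left(I,z \right)} = -5 + z^{2}$
$M{\left(N \right)} = 8 - \frac{1}{N \left(-5 + N^{2}\right)}$ ($M{\left(N \right)} = 8 - \frac{1}{\left(0 + \left(-5 + N^{2}\right)\right) N} = 8 - \frac{1}{\left(-5 + N^{2}\right) N} = 8 - \frac{1}{N \left(-5 + N^{2}\right)}$)
$\left(-2\right) \left(-19\right) M{\left(3 \right)} = \left(-2\right) \left(-19\right) \left(8 - \frac{1}{3 \left(-5 + 3^{2}\right)}\right) = 38 \left(8 - \frac{1}{3 \left(-5 + 9\right)}\right) = 38 \left(8 - \frac{1}{3 \cdot 4}\right) = 38 \left(8 - \frac{1}{3} \cdot \frac{1}{4}\right) = 38 \left(8 - \frac{1}{12}\right) = 38 \cdot \frac{95}{12} = \frac{1805}{6}$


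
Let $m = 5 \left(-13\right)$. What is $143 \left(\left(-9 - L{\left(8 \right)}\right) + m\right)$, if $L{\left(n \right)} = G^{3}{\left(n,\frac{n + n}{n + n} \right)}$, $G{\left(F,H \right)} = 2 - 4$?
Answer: $-9438$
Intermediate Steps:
$G{\left(F,H \right)} = -2$ ($G{\left(F,H \right)} = 2 - 4 = -2$)
$m = -65$
$L{\left(n \right)} = -8$ ($L{\left(n \right)} = \left(-2\right)^{3} = -8$)
$143 \left(\left(-9 - L{\left(8 \right)}\right) + m\right) = 143 \left(\left(-9 - -8\right) - 65\right) = 143 \left(\left(-9 + 8\right) - 65\right) = 143 \left(-1 - 65\right) = 143 \left(-66\right) = -9438$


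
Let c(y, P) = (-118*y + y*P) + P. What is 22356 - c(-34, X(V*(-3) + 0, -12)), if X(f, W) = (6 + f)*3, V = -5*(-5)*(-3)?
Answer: 41213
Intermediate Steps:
V = -75 (V = 25*(-3) = -75)
X(f, W) = 18 + 3*f
c(y, P) = P - 118*y + P*y (c(y, P) = (-118*y + P*y) + P = P - 118*y + P*y)
22356 - c(-34, X(V*(-3) + 0, -12)) = 22356 - ((18 + 3*(-75*(-3) + 0)) - 118*(-34) + (18 + 3*(-75*(-3) + 0))*(-34)) = 22356 - ((18 + 3*(225 + 0)) + 4012 + (18 + 3*(225 + 0))*(-34)) = 22356 - ((18 + 3*225) + 4012 + (18 + 3*225)*(-34)) = 22356 - ((18 + 675) + 4012 + (18 + 675)*(-34)) = 22356 - (693 + 4012 + 693*(-34)) = 22356 - (693 + 4012 - 23562) = 22356 - 1*(-18857) = 22356 + 18857 = 41213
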